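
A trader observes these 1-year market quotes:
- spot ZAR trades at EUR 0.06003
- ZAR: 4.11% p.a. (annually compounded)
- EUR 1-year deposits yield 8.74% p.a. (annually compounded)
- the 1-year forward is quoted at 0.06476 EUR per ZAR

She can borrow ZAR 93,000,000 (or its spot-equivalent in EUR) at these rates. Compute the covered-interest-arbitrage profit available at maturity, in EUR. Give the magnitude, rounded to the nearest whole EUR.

T = 1 year.
Keep in ZAR, deliver into the forward: 93,000,000·1.041100·0.06476 = EUR 6,270,212.15.
Swap to EUR now, deposit: 93,000,000·0.06003·1.087400 = EUR 6,070,725.85.
The quoted forward overvalues ZAR, so borrow EUR, buy ZAR at spot, deposit the ZAR at 4.11%, and sell the proceeds forward at 0.06476.
The gap between the two covered legs is EUR 199,486.

EUR 199,486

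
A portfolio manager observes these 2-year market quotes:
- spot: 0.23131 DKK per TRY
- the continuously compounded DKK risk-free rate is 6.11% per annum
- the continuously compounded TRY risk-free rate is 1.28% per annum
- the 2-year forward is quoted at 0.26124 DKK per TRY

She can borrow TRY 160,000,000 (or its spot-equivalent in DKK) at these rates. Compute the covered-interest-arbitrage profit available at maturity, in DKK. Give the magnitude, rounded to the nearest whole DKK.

DKK 1,062,143

T = 2 years.
Route A — deposit TRY, sell forward: 160,000,000 × 1.0259304942 × 0.26124 = DKK 42,882,253.17.
Route B — convert at spot, deposit DKK: 160,000,000 × 0.23131 × 1.1299800752 = DKK 41,820,110.59.
The quoted forward overvalues TRY, so borrow DKK, buy TRY at spot, deposit the TRY at 1.28%, and sell the proceeds forward at 0.26124.
The gap between the two covered legs is DKK 1,062,143.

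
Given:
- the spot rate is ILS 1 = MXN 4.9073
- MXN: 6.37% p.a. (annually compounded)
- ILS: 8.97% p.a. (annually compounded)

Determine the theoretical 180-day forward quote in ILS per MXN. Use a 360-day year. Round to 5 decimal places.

T = 180/360 years.
MXN growth factor: (1 + 0.0637)^(180/360) = 1.0313583.
Growth of 1 ILS over T: (1 + 0.0897)^(180/360) = 1.043887.
Forward (MXN per ILS) = 4.9073 × 1.0313583 / 1.043887 = 4.848403.
Invert for ILS per MXN: 1 / 4.848403 = 0.20625.

0.20625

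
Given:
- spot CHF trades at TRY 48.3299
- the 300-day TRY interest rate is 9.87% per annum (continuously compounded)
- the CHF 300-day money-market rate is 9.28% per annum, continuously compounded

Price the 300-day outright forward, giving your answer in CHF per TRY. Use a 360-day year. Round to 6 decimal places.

T = 300/360 years.
TRY growth factor: e^(0.0987×300/360) = 1.0857272.
CHF growth factor: e^(0.0928×300/360) = 1.0804022.
Forward (TRY per CHF) = 48.3299 × 1.0857272 / 1.0804022 = 48.56810.
Invert for CHF per TRY: 1 / 48.56810 = 0.020590.

0.020590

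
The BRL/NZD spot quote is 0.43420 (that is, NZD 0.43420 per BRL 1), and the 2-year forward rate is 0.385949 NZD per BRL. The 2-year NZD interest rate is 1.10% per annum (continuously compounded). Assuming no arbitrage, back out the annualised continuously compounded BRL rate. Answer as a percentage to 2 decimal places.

T = 2 years.
CIP gives F = S · g_NZD/g_BRL, so g_NZD/g_BRL = 0.385949/0.4342 = 0.8888738.
The NZD side grows by e^(0.0110×2) = 1.0222438.
That pins the BRL growth at 1.1500438.
Take logs: ln 1.1500438 / 2 = 0.069900, so 6.99%.

6.99%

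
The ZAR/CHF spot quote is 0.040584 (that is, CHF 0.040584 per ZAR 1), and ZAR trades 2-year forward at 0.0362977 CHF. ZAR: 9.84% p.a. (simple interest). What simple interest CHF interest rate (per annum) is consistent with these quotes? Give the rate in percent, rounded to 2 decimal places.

T = 2 years.
CIP gives F = S · g_CHF/g_ZAR, so g_CHF/g_ZAR = 0.0362977/0.040584 = 0.8943845.
ZAR growth factor: 1 + 0.0984×2 = 1.196800.
So the CHF growth factor = 1.0703994.
r = (1.0703994 − 1)/2 = 0.035200 → 3.52%.

3.52%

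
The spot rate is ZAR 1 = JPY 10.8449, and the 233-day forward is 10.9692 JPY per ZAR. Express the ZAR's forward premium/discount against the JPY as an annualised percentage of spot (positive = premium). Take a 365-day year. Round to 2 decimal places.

T = 233/365 years.
(F − S)/S = (10.9692 − 10.8449)/10.8449 = 0.0114616.
×(1/T) gives 1.80% p.a.

+1.80%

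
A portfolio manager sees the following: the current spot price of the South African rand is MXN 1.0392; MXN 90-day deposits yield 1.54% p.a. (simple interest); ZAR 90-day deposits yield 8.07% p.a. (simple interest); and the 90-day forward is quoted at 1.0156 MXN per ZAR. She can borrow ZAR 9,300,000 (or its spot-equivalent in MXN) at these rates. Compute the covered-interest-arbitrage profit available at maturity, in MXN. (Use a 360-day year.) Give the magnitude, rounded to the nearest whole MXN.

T = 90/360 years.
Invest the ZAR and cover forward: 9,300,000 × 1.020175 × 1.0156 = MXN 9,635,634.49.
Convert at spot and invest in MXN: 9,300,000 × 1.0392 × 1.003850 = MXN 9,701,768.56.
The quoted forward undervalues ZAR, so borrow ZAR, convert to MXN at spot, deposit the MXN at 1.54%, and buy ZAR forward at 1.0156 to cover the loan.
Arbitrage profit = |9,635,634.49 − 9,701,768.56| = MXN 66,134.

MXN 66,134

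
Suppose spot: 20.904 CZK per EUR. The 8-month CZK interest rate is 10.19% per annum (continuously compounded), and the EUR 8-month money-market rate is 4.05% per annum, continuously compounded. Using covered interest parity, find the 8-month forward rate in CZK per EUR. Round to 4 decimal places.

T = 8/12 years.
Growth of 1 CZK over T: e^(0.1019×8/12) = 1.07029395.
EUR growth factor: e^(0.0405×8/12) = 1.0273678.
So F = 20.904 × 1.07029395 / 1.0273678 = 21.777425 (CZK/EUR).

21.7774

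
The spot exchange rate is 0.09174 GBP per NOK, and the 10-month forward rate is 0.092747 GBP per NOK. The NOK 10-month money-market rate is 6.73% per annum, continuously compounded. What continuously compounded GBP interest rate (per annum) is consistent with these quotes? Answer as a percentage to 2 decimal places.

8.04%

T = 10/12 years.
CIP gives F = S · g_GBP/g_NOK, so g_GBP/g_NOK = 0.092747/0.09174 = 1.0109767.
NOK growth factor: e^(0.0673×10/12) = 1.0576858.
So the GBP growth factor = 1.0692957.
r = ln(1.0692957)/(10/12) = 0.080400 → 8.04%.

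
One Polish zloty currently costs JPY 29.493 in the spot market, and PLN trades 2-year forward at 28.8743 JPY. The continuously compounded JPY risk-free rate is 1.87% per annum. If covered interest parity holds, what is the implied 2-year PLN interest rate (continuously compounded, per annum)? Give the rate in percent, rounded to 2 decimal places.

T = 2 years.
By CIP, F/S equals the JPY-to-PLN growth ratio: 28.8743/29.493 = 0.9790221.
JPY growth factor: e^(0.0187×2) = 1.0381082.
So the PLN growth factor = 1.0603522.
Take logs: ln 1.0603522 / 2 = 0.029301, so 2.93%.

2.93%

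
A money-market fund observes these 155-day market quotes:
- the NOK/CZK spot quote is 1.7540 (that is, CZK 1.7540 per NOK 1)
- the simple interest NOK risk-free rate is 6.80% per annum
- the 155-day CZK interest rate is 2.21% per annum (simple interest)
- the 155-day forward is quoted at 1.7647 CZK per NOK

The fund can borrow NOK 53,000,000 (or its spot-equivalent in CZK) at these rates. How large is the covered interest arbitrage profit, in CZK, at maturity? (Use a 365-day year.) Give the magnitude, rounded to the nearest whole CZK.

T = 155/365 years.
Route A — deposit NOK, sell forward: 53,000,000 × 1.0288767123 × 1.7647 = CZK 96,229,912.91.
Route B — convert at spot, deposit CZK: 53,000,000 × 1.7540 × 1.0093849315 = CZK 93,834,442.00.
The quoted forward overvalues NOK, so borrow CZK, buy NOK at spot, deposit the NOK at 6.80%, and sell the proceeds forward at 1.7647.
Arbitrage profit = |96,229,912.91 − 93,834,442.00| = CZK 2,395,471.

CZK 2,395,471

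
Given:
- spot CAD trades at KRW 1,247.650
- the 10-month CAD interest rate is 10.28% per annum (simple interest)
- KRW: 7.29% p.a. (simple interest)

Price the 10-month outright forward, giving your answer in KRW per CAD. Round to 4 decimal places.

T = 10/12 years.
KRW growth factor: 1 + 0.0729×10/12 = 1.060750.
Growth of 1 CAD over T: 1 + 0.1028×10/12 = 1.0856666667.
CIP: F = S · (grow KRW)/(grow CAD) = 1247.65 × 1.060750/1.0856666667 = 1219.015724 KRW per CAD.

1219.0157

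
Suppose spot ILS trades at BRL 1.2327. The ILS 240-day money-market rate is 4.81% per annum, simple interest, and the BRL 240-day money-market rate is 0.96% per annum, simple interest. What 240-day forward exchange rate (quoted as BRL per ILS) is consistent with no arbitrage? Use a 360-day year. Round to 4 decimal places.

1.2020

T = 240/360 years.
Growth of 1 BRL over T: 1 + 0.0096×240/360 = 1.006400.
ILS growth factor: 1 + 0.0481×240/360 = 1.0320667.
Forward (BRL per ILS) = 1.2327 × 1.006400 / 1.0320667 = 1.202044.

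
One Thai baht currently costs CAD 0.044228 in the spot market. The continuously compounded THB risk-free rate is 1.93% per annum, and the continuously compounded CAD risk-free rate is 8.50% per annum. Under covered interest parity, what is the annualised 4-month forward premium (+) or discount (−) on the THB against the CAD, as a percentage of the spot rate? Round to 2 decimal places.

+6.64%

T = 4/12 years.
F = S · g_CAD/g_THB = 0.044228 × 1.0287385/1.0064541 = 0.045207274.
Annualised premium = (F − S)/S × (1/T) = (0.045207274 − 0.044228)/0.044228 ÷ (4/12) = 6.64%.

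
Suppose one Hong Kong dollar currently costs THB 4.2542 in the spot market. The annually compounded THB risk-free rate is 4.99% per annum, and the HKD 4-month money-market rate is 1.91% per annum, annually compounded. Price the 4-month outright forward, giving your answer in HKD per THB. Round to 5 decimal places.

T = 4/12 years.
Growth of 1 THB over T: (1 + 0.0499)^(4/12) = 1.0163641.
HKD accumulates by (1 + 0.0191)^(4/12) = 1.0063266.
CIP: F = S · (grow THB)/(grow HKD) = 4.2542 × 1.0163641/1.0063266 = 4.296633 THB per HKD.
Quoted the other way: 1/4.296633 = 0.23274 HKD per THB.

0.23274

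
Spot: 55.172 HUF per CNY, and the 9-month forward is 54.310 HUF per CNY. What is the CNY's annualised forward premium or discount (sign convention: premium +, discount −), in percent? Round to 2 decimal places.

-2.08%

T = 9/12 years.
(F − S)/S = (54.310 − 55.172)/55.172 = -0.0156239.
×(1/T) gives -2.08% p.a.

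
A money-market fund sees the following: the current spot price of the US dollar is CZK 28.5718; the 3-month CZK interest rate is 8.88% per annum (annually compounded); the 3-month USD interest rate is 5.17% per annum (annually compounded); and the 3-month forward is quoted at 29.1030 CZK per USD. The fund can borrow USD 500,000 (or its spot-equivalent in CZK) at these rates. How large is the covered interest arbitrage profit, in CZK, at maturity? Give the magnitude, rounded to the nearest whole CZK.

CZK 143,036

T = 3/12 years.
Route A — deposit USD, sell forward: 500,000 × 1.0126817151 × 29.1030 = CZK 14,736,037.98.
Route B — convert at spot, deposit CZK: 500,000 × 28.5718 × 1.0214968413 = CZK 14,593,001.73.
The quoted forward overvalues USD, so borrow CZK, buy USD at spot, deposit the USD at 5.17%, and sell the proceeds forward at 29.1030.
Arbitrage profit = |14,736,037.98 − 14,593,001.73| = CZK 143,036.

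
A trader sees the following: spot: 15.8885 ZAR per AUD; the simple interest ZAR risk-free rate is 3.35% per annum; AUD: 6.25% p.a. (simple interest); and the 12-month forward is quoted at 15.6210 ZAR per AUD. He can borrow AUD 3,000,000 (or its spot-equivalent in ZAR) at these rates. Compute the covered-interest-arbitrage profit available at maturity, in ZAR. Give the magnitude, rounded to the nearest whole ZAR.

ZAR 529,643

T = 1 year.
Route A — deposit AUD, sell forward: 3,000,000 × 1.062500 × 15.6210 = ZAR 49,791,937.50.
Route B — convert at spot, deposit ZAR: 3,000,000 × 15.8885 × 1.033500 = ZAR 49,262,294.25.
The quoted forward overvalues AUD, so borrow ZAR, buy AUD at spot, deposit the AUD at 6.25%, and sell the proceeds forward at 15.6210.
Profit = 49,791,937.50 − 49,262,294.25 = ZAR 529,643.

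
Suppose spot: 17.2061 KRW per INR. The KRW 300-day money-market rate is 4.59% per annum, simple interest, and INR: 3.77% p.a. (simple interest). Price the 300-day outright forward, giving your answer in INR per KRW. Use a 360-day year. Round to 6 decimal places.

0.057736

T = 300/360 years.
KRW accumulates by 1 + 0.0459×300/360 = 1.038250.
Growth of 1 INR over T: 1 + 0.0377×300/360 = 1.0314167.
So F = 17.2061 × 1.038250 / 1.0314167 = 17.32009 (KRW/INR).
Invert for INR per KRW: 1 / 17.32009 = 0.057736.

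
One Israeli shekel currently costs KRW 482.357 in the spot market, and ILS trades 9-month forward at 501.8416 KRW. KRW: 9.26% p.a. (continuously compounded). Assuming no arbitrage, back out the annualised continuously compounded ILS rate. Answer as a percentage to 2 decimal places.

T = 9/12 years.
By CIP, F/S equals the KRW-to-ILS growth ratio: 501.8416/482.357 = 1.0403946.
The KRW side grows by e^(0.0926×9/12) = 1.0719185.
So the ILS growth factor = 1.0302999.
r = ln(1.0302999)/(9/12) = 0.039800 → 3.98%.

3.98%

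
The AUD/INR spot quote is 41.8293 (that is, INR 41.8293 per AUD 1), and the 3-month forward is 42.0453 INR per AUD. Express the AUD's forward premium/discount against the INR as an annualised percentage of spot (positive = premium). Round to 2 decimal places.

+2.07%

T = 3/12 years.
(F − S)/S = (42.0453 − 41.8293)/41.8293 = 0.0051638.
Annualise by dividing by T: 0.0051638 / (3/12) = 0.020655 → 2.07%.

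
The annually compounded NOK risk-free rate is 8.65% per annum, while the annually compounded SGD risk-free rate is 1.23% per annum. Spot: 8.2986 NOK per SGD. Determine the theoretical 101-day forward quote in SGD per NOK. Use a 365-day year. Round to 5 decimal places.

0.11817

T = 101/365 years.
NOK accumulates by (1 + 0.0865)^(101/365) = 1.023222.
SGD accumulates by (1 + 0.0123)^(101/365) = 1.0033885.
CIP: F = S · (grow NOK)/(grow SGD) = 8.2986 × 1.023222/1.0033885 = 8.462634 NOK per SGD.
Invert for SGD per NOK: 1 / 8.462634 = 0.11817.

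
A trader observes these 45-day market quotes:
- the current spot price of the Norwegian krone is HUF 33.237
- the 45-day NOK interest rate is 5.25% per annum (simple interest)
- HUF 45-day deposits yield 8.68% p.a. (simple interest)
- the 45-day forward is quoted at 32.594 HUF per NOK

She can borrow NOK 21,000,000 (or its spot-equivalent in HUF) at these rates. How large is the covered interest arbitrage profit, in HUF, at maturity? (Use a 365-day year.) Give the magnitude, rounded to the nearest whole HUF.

T = 45/365 years.
Invest the NOK and cover forward: 21,000,000 × 1.00647260274 × 32.594 = HUF 688,904,328.29.
Convert at spot and invest in HUF: 21,000,000 × 33.237 × 1.01070136986 = HUF 705,446,310.03.
The quoted forward undervalues NOK, so borrow NOK, convert to HUF at spot, deposit the HUF at 8.68%, and buy NOK forward at 32.594 to cover the loan.
The gap between the two covered legs is HUF 16,541,982.

HUF 16,541,982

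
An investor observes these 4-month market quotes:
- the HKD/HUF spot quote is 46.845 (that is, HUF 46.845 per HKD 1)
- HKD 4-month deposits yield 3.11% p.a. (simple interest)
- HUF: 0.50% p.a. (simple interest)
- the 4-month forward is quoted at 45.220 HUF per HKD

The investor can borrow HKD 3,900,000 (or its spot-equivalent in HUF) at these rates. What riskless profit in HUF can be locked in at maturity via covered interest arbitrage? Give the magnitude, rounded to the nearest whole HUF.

HUF 4,813,748

T = 4/12 years.
Invest the HKD and cover forward: 3,900,000 × 1.01036666667 × 45.220 = HUF 178,186,244.60.
Convert at spot and invest in HUF: 3,900,000 × 46.845 × 1.00166666667 = HUF 182,999,992.50.
The quoted forward undervalues HKD, so borrow HKD, convert to HUF at spot, deposit the HUF at 0.50%, and buy HKD forward at 45.220 to cover the loan.
Profit = 182,999,992.50 − 178,186,244.60 = HUF 4,813,748.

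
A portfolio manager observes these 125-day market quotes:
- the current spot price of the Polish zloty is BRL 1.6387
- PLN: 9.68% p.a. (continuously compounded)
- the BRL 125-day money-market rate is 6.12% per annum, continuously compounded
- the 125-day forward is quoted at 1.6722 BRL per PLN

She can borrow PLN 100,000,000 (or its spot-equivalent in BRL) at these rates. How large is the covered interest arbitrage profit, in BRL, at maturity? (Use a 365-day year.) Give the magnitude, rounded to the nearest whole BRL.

BRL 5,515,586

T = 125/365 years.
Keep in PLN, deliver into the forward: 100,000,000·1.03370629147·1.6722 = BRL 172,856,366.06.
Swap to BRL now, deposit: 100,000,000·1.6387·1.02118008447 = BRL 167,340,780.44.
The quoted forward overvalues PLN, so borrow BRL, buy PLN at spot, deposit the PLN at 9.68%, and sell the proceeds forward at 1.6722.
The gap between the two covered legs is BRL 5,515,586.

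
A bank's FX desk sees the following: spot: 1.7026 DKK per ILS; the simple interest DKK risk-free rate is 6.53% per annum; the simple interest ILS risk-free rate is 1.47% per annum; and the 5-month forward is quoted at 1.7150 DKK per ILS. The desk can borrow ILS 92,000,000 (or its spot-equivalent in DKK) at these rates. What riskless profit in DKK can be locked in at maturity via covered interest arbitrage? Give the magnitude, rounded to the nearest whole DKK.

T = 5/12 years.
Invest the ILS and cover forward: 92,000,000 × 1.006125 × 1.7150 = DKK 158,746,402.50.
Convert at spot and invest in DKK: 92,000,000 × 1.7026 × 1.02720833333 = DKK 160,901,091.57.
The quoted forward undervalues ILS, so borrow ILS, convert to DKK at spot, deposit the DKK at 6.53%, and buy ILS forward at 1.7150 to cover the loan.
Profit = 160,901,091.57 − 158,746,402.50 = DKK 2,154,689.

DKK 2,154,689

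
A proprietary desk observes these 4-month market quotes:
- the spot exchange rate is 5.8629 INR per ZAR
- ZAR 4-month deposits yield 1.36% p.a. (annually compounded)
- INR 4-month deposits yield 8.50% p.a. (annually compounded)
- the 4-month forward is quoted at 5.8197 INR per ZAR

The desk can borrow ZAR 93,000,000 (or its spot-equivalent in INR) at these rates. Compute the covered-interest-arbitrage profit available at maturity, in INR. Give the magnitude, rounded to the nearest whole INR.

T = 4/12 years.
Route A — deposit ZAR, sell forward: 93,000,000 × 1.0045129361 × 5.8197 = INR 543,674,645.88.
Route B — convert at spot, deposit INR: 93,000,000 × 5.8629 × 1.02756644195 = INR 560,280,294.20.
The quoted forward undervalues ZAR, so borrow ZAR, convert to INR at spot, deposit the INR at 8.50%, and buy ZAR forward at 5.8197 to cover the loan.
Arbitrage profit = |543,674,645.88 − 560,280,294.20| = INR 16,605,648.

INR 16,605,648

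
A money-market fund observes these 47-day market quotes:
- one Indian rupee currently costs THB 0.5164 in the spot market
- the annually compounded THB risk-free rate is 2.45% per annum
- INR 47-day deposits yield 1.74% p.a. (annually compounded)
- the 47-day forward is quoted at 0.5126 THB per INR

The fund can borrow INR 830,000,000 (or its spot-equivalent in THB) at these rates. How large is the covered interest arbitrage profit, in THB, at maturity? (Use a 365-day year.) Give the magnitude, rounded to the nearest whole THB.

T = 47/365 years.
Keep in INR, deliver into the forward: 830,000,000·1.00222374725·0.5126 = THB 426,404,111.06.
Swap to THB now, deposit: 830,000,000·0.5164·1.00312163031 = THB 429,949,968.21.
The quoted forward undervalues INR, so borrow INR, convert to THB at spot, deposit the THB at 2.45%, and buy INR forward at 0.5126 to cover the loan.
Profit = 429,949,968.21 − 426,404,111.06 = THB 3,545,857.

THB 3,545,857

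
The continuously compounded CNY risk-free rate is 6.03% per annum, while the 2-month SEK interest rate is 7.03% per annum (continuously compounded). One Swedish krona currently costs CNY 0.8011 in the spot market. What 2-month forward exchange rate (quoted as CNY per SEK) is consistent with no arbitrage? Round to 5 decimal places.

T = 2/12 years.
Growth of 1 CNY over T: e^(0.0603×2/12) = 1.0101007.
SEK accumulates by e^(0.0703×2/12) = 1.0117856.
So F = 0.8011 × 1.0101007 / 1.0117856 = 0.7997659 (CNY/SEK).

0.79977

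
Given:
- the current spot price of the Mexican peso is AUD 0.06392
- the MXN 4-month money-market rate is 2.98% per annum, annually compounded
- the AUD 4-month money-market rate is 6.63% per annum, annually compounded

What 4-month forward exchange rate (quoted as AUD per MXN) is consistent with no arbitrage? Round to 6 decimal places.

T = 4/12 years.
Growth of 1 AUD over T: (1 + 0.0663)^(4/12) = 1.0216288.
MXN growth factor: (1 + 0.0298)^(4/12) = 1.0098363.
CIP: F = S · (grow AUD)/(grow MXN) = 0.06392 × 1.0216288/1.0098363 = 0.06466643 AUD per MXN.

0.064666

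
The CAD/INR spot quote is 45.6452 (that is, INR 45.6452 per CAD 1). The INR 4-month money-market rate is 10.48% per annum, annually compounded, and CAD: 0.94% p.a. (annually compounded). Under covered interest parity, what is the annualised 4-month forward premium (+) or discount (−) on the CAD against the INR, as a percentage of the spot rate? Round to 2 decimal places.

T = 4/12 years.
CIP forward (INR per CAD) = 45.6452 × 1.0337794/1.0031236 = 47.0401329.
Annualised premium = (F − S)/S × (1/T) = (47.0401329 − 45.6452)/45.6452 ÷ (4/12) = 9.17%.

+9.17%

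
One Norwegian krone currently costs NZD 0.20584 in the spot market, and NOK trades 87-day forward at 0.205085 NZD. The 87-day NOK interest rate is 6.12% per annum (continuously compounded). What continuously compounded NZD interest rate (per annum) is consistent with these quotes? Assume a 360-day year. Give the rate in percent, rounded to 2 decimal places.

4.60%

T = 87/360 years.
CIP gives F = S · g_NZD/g_NOK, so g_NZD/g_NOK = 0.205085/0.20584 = 0.9963321.
The NOK side grows by e^(0.0612×87/360) = 1.0148999.
Hence g_NZD = 1.0111773.
r = ln(1.0111773)/(87/360) = 0.045994 → 4.60%.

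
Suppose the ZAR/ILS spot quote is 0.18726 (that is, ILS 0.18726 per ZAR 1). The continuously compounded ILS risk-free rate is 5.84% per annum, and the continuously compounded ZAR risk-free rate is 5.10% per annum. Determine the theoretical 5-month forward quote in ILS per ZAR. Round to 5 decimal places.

0.18784

T = 5/12 years.
ILS accumulates by e^(0.0584×5/12) = 1.0246318.
Growth of 1 ZAR over T: e^(0.0510×5/12) = 1.0214774.
Forward (ILS per ZAR) = 0.18726 × 1.0246318 / 1.0214774 = 0.1878383.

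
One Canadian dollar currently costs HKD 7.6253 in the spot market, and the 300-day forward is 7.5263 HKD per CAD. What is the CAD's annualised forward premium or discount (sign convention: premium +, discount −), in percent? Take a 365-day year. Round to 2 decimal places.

-1.58%

T = 300/365 years.
CAD trades forward at -1.29831% vs spot over the period.
Per annum: -0.0129831 / (300/365) = -0.015796 = -1.58%.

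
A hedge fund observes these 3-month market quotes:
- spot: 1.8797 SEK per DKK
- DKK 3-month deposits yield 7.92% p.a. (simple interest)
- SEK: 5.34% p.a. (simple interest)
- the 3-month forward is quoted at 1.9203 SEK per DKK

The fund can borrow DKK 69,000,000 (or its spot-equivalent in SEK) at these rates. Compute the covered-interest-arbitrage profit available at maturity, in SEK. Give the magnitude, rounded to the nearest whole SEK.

SEK 3,693,428

T = 3/12 years.
Keep in DKK, deliver into the forward: 69,000,000·1.019800·1.9203 = SEK 135,124,213.86.
Swap to SEK now, deposit: 69,000,000·1.8797·1.013350 = SEK 131,430,785.66.
The quoted forward overvalues DKK, so borrow SEK, buy DKK at spot, deposit the DKK at 7.92%, and sell the proceeds forward at 1.9203.
Arbitrage profit = |135,124,213.86 − 131,430,785.66| = SEK 3,693,428.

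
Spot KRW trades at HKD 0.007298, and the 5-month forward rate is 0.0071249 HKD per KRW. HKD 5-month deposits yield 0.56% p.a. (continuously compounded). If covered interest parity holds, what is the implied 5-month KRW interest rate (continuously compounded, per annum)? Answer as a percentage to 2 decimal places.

6.32%

T = 5/12 years.
CIP gives F = S · g_HKD/g_KRW, so g_HKD/g_KRW = 0.0071249/0.007298 = 0.9762812.
HKD growth factor: e^(0.0056×5/12) = 1.0023361.
Hence g_KRW = 1.0266879.
Take logs: ln 1.0266879 / (5/12) = 0.063211, so 6.32%.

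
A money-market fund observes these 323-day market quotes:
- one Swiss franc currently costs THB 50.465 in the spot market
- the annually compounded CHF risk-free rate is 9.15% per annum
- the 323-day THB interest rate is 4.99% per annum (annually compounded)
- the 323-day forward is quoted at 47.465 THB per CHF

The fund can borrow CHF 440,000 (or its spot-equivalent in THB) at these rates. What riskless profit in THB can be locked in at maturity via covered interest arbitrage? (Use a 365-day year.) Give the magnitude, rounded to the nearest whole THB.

THB 615,310

T = 323/365 years.
Keep in CHF, deliver into the forward: 440,000·1.0805588025·47.465 = THB 22,567,038.37.
Swap to THB now, deposit: 440,000·50.465·1.0440335973 = THB 23,182,348.41.
The quoted forward undervalues CHF, so borrow CHF, convert to THB at spot, deposit the THB at 4.99%, and buy CHF forward at 47.465 to cover the loan.
Profit = 23,182,348.41 − 22,567,038.37 = THB 615,310.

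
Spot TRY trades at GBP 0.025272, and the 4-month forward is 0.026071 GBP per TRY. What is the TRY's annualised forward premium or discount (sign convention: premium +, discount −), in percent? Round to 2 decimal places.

T = 4/12 years.
TRY trades forward at +3.16160% vs spot over the period.
×(1/T) gives 9.48% p.a.

+9.48%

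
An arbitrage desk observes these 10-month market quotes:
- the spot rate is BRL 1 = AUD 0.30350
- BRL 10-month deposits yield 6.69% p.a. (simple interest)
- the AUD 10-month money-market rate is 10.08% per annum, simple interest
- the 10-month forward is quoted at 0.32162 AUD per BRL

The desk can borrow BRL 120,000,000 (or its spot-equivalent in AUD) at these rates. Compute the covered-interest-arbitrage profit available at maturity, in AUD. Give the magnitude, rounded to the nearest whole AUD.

T = 10/12 years.
Invest the BRL and cover forward: 120,000,000 × 1.055750 × 0.32162 = AUD 40,746,037.80.
Convert at spot and invest in AUD: 120,000,000 × 0.30350 × 1.084000 = AUD 39,479,280.00.
The quoted forward overvalues BRL, so borrow AUD, buy BRL at spot, deposit the BRL at 6.69%, and sell the proceeds forward at 0.32162.
Profit = 40,746,037.80 − 39,479,280.00 = AUD 1,266,758.

AUD 1,266,758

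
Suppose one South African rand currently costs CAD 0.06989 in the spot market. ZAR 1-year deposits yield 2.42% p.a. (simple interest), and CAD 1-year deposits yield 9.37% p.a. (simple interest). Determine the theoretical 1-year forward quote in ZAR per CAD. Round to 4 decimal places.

T = 1 year.
CAD accumulates by 1 + 0.0937×1 = 1.093700.
ZAR accumulates by 1 + 0.0242×1 = 1.024200.
CIP: F = S · (grow CAD)/(grow ZAR) = 0.06989 × 1.093700/1.024200 = 0.074632584 CAD per ZAR.
Invert for ZAR per CAD: 1 / 0.074632584 = 13.3990.

13.3990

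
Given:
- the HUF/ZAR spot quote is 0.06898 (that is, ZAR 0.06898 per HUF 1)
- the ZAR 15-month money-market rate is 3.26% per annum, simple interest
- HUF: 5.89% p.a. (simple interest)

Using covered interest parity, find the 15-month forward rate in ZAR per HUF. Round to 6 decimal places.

T = 15/12 years.
Growth of 1 ZAR over T: 1 + 0.0326×15/12 = 1.040750.
HUF growth factor: 1 + 0.0589×15/12 = 1.073625.
So F = 0.06898 × 1.040750 / 1.073625 = 0.06686779 (ZAR/HUF).

0.066868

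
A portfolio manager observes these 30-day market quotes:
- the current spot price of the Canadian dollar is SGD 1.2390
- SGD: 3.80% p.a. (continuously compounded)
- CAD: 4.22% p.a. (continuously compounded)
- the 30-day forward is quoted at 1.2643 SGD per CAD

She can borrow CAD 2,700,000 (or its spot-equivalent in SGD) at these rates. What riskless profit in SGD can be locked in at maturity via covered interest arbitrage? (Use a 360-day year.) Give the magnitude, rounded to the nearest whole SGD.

T = 30/360 years.
Invest the CAD and cover forward: 2,700,000 × 1.003522857 × 1.2643 = SGD 3,425,635.66.
Convert at spot and invest in SGD: 2,700,000 × 1.2390 × 1.003171686 = SGD 3,355,910.24.
The quoted forward overvalues CAD, so borrow SGD, buy CAD at spot, deposit the CAD at 4.22%, and sell the proceeds forward at 1.2643.
Arbitrage profit = |3,425,635.66 − 3,355,910.24| = SGD 69,725.

SGD 69,725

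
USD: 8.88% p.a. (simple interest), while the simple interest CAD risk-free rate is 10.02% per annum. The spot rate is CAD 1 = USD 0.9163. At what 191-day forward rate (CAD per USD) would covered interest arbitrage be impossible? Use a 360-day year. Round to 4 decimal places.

1.0976

T = 191/360 years.
USD growth factor: 1 + 0.0888×191/360 = 1.0471133.
CAD growth factor: 1 + 0.1002×191/360 = 1.0531617.
So F = 0.9163 × 1.0471133 / 1.0531617 = 0.9110376 (USD/CAD).
Quoted the other way: 1/0.9110376 = 1.0976 CAD per USD.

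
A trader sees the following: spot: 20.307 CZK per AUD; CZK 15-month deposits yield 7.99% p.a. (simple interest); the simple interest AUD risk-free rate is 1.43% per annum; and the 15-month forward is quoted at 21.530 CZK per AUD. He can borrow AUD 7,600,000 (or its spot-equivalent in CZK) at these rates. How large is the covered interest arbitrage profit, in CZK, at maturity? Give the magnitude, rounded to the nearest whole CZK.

CZK 3,194,378

T = 15/12 years.
Keep in AUD, deliver into the forward: 7,600,000·1.017875·21.530 = CZK 166,552,850.50.
Swap to CZK now, deposit: 7,600,000·20.307·1.099875 = CZK 169,747,228.35.
The quoted forward undervalues AUD, so borrow AUD, convert to CZK at spot, deposit the CZK at 7.99%, and buy AUD forward at 21.530 to cover the loan.
Arbitrage profit = |166,552,850.50 − 169,747,228.35| = CZK 3,194,378.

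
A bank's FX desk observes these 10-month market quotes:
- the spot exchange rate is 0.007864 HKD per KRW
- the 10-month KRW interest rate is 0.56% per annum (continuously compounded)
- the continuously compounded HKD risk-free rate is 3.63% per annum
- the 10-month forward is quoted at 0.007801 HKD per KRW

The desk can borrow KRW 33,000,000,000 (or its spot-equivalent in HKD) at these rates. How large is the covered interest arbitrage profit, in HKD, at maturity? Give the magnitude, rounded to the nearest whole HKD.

HKD 8,845,018

T = 10/12 years.
Keep in KRW, deliver into the forward: 33,000,000,000·1.00467757251·0.007801 = HKD 258,637,161.52.
Swap to HKD now, deposit: 33,000,000,000·0.007864·1.03071217979 = HKD 267,482,179.20.
The quoted forward undervalues KRW, so borrow KRW, convert to HKD at spot, deposit the HKD at 3.63%, and buy KRW forward at 0.007801 to cover the loan.
The gap between the two covered legs is HKD 8,845,018.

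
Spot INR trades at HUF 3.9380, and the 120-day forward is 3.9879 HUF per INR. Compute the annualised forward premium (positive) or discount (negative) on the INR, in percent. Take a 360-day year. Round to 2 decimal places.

T = 120/360 years.
(F − S)/S = (3.9879 − 3.938)/3.938 = 0.0126714.
×(1/T) gives 3.80% p.a.

+3.80%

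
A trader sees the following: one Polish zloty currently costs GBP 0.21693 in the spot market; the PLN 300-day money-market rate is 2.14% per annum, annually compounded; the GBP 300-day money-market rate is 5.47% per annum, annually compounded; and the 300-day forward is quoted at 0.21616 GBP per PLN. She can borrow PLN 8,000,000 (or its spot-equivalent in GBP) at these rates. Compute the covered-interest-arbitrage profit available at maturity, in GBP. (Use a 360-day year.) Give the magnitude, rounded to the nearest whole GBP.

T = 300/360 years.
Invest the PLN and cover forward: 8,000,000 × 1.017801792 × 0.21616 = GBP 1,760,064.28.
Convert at spot and invest in GBP: 8,000,000 × 0.21693 × 1.045379843 = GBP 1,814,193.99.
The quoted forward undervalues PLN, so borrow PLN, convert to GBP at spot, deposit the GBP at 5.47%, and buy PLN forward at 0.21616 to cover the loan.
Profit = 1,814,193.99 − 1,760,064.28 = GBP 54,130.

GBP 54,130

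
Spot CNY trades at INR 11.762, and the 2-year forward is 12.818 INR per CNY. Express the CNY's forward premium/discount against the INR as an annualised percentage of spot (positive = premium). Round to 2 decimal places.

T = 2 years.
(F − S)/S = (12.818 − 11.762)/11.762 = 0.0897806.
Per annum: 0.0897806 / 2 = 0.044890 = 4.49%.

+4.49%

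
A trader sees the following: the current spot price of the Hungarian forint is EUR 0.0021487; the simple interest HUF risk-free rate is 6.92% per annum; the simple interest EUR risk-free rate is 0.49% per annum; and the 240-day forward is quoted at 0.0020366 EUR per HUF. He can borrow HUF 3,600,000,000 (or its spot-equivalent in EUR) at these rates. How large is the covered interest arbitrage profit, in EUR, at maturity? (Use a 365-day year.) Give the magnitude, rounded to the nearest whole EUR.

T = 240/365 years.
Invest the HUF and cover forward: 3,600,000,000 × 1.04550137 × 0.0020366 = EUR 7,665,365.12.
Convert at spot and invest in EUR: 3,600,000,000 × 0.0021487 × 1.003221918 = EUR 7,760,242.57.
The quoted forward undervalues HUF, so borrow HUF, convert to EUR at spot, deposit the EUR at 0.49%, and buy HUF forward at 0.0020366 to cover the loan.
The gap between the two covered legs is EUR 94,877.

EUR 94,877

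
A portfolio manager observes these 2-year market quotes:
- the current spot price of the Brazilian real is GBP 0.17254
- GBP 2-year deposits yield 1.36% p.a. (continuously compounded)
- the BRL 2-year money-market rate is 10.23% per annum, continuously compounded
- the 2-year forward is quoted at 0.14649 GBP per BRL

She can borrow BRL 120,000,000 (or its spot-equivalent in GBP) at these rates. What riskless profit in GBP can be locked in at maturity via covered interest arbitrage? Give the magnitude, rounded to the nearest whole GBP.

GBP 294,088

T = 2 years.
Route A — deposit BRL, sell forward: 120,000,000 × 1.2270341531 × 0.14649 = GBP 21,569,787.97.
Route B — convert at spot, deposit GBP: 120,000,000 × 0.17254 × 1.0275732969 = GBP 21,275,699.60.
The quoted forward overvalues BRL, so borrow GBP, buy BRL at spot, deposit the BRL at 10.23%, and sell the proceeds forward at 0.14649.
Arbitrage profit = |21,569,787.97 − 21,275,699.60| = GBP 294,088.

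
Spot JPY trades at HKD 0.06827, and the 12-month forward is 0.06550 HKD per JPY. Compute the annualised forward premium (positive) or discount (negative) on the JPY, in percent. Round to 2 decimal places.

-4.06%

T = 1 year.
(F − S)/S = (0.06550 − 0.06827)/0.06827 = -0.0405742.
Per annum: -0.0405742 / 1 = -0.040574 = -4.06%.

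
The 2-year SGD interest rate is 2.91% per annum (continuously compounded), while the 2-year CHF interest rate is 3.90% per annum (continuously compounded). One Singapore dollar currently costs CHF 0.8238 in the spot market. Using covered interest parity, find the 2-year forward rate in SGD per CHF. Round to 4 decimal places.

1.1901

T = 2 years.
Growth of 1 CHF over T: e^(0.0390×2) = 1.0811227.
SGD growth factor: e^(0.0291×2) = 1.059927.
So F = 0.8238 × 1.0811227 / 1.059927 = 0.8402738 (CHF/SGD).
Invert for SGD per CHF: 1 / 0.8402738 = 1.1901.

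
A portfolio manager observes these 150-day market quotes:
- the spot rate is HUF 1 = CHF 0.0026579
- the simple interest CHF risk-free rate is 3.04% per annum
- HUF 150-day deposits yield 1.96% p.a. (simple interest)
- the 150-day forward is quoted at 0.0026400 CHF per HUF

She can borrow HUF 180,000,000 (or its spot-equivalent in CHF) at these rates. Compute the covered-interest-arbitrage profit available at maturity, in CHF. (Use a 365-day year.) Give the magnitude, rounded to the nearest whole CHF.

CHF 5,371

T = 150/365 years.
Invest the HUF and cover forward: 180,000,000 × 1.00805479 × 0.0026400 = CHF 479,027.64.
Convert at spot and invest in CHF: 180,000,000 × 0.0026579 × 1.01249315 = CHF 484,399.00.
The quoted forward undervalues HUF, so borrow HUF, convert to CHF at spot, deposit the CHF at 3.04%, and buy HUF forward at 0.0026400 to cover the loan.
Arbitrage profit = |479,027.64 − 484,399.00| = CHF 5,371.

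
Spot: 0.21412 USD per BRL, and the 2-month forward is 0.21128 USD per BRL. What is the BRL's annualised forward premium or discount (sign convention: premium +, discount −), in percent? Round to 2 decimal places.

T = 2/12 years.
Period premium: (0.21128 − 0.21412)/0.21412 = -0.0132636.
×(1/T) gives -7.96% p.a.

-7.96%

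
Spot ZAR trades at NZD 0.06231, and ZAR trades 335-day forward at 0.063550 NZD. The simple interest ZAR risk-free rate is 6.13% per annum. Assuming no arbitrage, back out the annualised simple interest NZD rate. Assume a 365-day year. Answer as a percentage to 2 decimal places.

8.42%

T = 335/365 years.
F/S = 0.06355/0.06231 = 1.0199005 = (growth of NZD) / (growth of ZAR).
The ZAR side grows by 1 + 0.0613×335/365 = 1.0562616.
That pins the NZD growth at 1.0772817.
(1.0772817 − 1)/T = 0.084202, i.e. 8.42%.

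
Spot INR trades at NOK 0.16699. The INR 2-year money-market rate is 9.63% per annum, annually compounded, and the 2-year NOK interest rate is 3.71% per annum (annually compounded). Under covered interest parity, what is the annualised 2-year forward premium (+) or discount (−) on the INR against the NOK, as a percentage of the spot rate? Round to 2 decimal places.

-5.25%

T = 2 years.
No-arbitrage forward: 0.16699 × 1.0755764 / 1.2018737 = 0.14944208 NOK/INR.
(F − S)/S ÷ T = (0.14944208 − 0.16699)/0.16699/2 = -0.052542 → -5.25%.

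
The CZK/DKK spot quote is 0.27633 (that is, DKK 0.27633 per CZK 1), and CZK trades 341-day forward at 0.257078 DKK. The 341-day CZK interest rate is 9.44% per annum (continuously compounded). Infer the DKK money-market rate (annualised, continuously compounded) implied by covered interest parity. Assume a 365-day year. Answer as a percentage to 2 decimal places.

T = 341/365 years.
F/S = 0.257078/0.27633 = 0.9303297 = (growth of DKK) / (growth of CZK).
The CZK side grows by e^(0.0944×341/365) = 1.0921988.
Hence g_DKK = 1.016105.
r = ln(1.016105)/(341/365) = 0.017101 → 1.71%.

1.71%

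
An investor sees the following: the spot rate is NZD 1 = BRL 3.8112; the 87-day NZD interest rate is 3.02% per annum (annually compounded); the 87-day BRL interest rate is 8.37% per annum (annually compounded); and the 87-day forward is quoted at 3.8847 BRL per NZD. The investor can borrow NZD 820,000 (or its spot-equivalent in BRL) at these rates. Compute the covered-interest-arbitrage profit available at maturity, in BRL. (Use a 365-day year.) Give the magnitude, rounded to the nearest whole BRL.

BRL 22,487

T = 87/365 years.
Keep in NZD, deliver into the forward: 820,000·1.007117007·3.8847 = BRL 3,208,124.90.
Swap to BRL now, deposit: 820,000·3.8112·1.019344051 = BRL 3,185,637.72.
The quoted forward overvalues NZD, so borrow BRL, buy NZD at spot, deposit the NZD at 3.02%, and sell the proceeds forward at 3.8847.
Arbitrage profit = |3,208,124.90 − 3,185,637.72| = BRL 22,487.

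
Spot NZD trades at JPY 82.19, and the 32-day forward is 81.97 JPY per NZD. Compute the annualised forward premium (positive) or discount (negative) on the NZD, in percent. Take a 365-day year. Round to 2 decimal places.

-3.05%

T = 32/365 years.
NZD trades forward at -0.26767% vs spot over the period.
Annualise by dividing by T: -0.0026767 / (32/365) = -0.030531 → -3.05%.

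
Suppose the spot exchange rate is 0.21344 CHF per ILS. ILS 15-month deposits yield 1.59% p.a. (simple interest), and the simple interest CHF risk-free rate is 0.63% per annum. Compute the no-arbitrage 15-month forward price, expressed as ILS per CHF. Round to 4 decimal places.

4.7409

T = 15/12 years.
Growth of 1 CHF over T: 1 + 0.0063×15/12 = 1.007875.
ILS accumulates by 1 + 0.0159×15/12 = 1.019875.
Forward (CHF per ILS) = 0.21344 × 1.007875 / 1.019875 = 0.2109286.
Quoted the other way: 1/0.2109286 = 4.7409 ILS per CHF.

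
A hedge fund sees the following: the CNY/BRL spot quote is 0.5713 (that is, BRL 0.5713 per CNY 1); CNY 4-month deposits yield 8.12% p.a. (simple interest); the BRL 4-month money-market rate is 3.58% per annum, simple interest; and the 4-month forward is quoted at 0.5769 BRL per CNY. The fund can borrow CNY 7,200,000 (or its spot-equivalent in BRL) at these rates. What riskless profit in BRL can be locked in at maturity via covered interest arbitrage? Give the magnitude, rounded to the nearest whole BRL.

BRL 103,660

T = 4/12 years.
Route A — deposit CNY, sell forward: 7,200,000 × 1.027066667 × 0.5769 = BRL 4,266,106.27.
Route B — convert at spot, deposit BRL: 7,200,000 × 0.5713 × 1.011933333 = BRL 4,162,446.09.
The quoted forward overvalues CNY, so borrow BRL, buy CNY at spot, deposit the CNY at 8.12%, and sell the proceeds forward at 0.5769.
Arbitrage profit = |4,266,106.27 − 4,162,446.09| = BRL 103,660.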